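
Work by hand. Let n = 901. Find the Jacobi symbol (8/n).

-1

Pull out 2^3: since 901 ≡ 5 (mod 8), (2/901) = -1, so (2/901)^3 = -1.
Reached (1/901) = 1. Collecting the sign flips along the way, the symbol is -1.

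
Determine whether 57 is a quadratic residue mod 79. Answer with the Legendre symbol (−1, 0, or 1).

Reciprocity: 57 ≡ 1 and 79 ≡ 3 (mod 4), so (57/79) = +(79/57).
Reduce top mod 57: now compute (22/57).
Pull out 2: since 57 ≡ 1 (mod 8), (2/57) = +1.
Reciprocity: 11 ≡ 3 and 57 ≡ 1 (mod 4), so (11/57) = +(57/11).
Reduce top mod 11: now compute (2/11).
Pull out 2: since 11 ≡ 3 (mod 8), (2/11) = -1.
Reached (1/11) = 1. Collecting the sign flips along the way, the symbol is -1.

-1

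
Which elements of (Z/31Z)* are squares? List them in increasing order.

Square k = 1,…,15 (k and 31−k give the same square):
1²=1, 2²=4, 3²=9, 4²=16, 5²=25, 6²≡5, 7²≡18, 8²≡2, 9²≡19, 10²≡7, 11²≡28, 12²≡20, 13²≡14, 14²≡10, 15²≡8 (mod 31).
So the quadratic residues mod 31 are {1, 2, 4, 5, 7, 8, 9, 10, 14, 16, 18, 19, 20, 25, 28}.

1 2 4 5 7 8 9 10 14 16 18 19 20 25 28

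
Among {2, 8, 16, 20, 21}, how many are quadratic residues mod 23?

3

(2/23) = +1 → QR.
(8/23) = +1 → QR.
(16/23) = +1 → QR.
(20/23) = -1 → non-residue.
(21/23) = -1 → non-residue.
Total quadratic residues among the 5: 3.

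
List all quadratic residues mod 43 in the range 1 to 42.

1 4 6 9 10 11 13 14 15 16 17 21 23 24 25 31 35 36 38 40 41

Square k = 1,…,21 (k and 43−k give the same square):
1²=1, 2²=4, 3²=9, 4²=16, 5²=25, 6²=36, 7²≡6, 8²≡21, 9²≡38, 10²≡14, 11²≡35, 12²≡15, 13²≡40, 14²≡24, 15²≡10, 16²≡41, 17²≡31, 18²≡23, 19²≡17, 20²≡13, 21²≡11 (mod 43).
So the quadratic residues mod 43 are {1, 4, 6, 9, 10, 11, 13, 14, 15, 16, 17, 21, 23, 24, 25, 31, 35, 36, 38, 40, 41}.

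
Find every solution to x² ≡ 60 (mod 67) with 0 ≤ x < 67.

Since 67 ≡ 3 (mod 4), a square root of 60 is 60^((67+1)/4) = 60^17 mod 67.
Repeated squaring: 60^2≡49, 60^4≡56, 60^8≡54, 60^16≡35 (mod 67).
60^17 = 60^(16+1) ≡ 23 (mod 67).
Check: 23² = 529 ≡ 60 (mod 67). The two roots are 23 and 44.

23, 44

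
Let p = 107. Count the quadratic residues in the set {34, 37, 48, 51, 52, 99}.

5

(34/107) = +1 → QR.
(37/107) = +1 → QR.
(48/107) = +1 → QR.
(51/107) = -1 → non-residue.
(52/107) = +1 → QR.
(99/107) = +1 → QR.
Total quadratic residues among the 6: 5.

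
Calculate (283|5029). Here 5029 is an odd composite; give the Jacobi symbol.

Reciprocity: 283 ≡ 3 and 5029 ≡ 1 (mod 4), so (283/5029) = +(5029/283).
Reduce top mod 283: now compute (218/283).
Pull out 2: since 283 ≡ 3 (mod 8), (2/283) = -1.
Reciprocity: 109 ≡ 1 and 283 ≡ 3 (mod 4), so (109/283) = +(283/109).
Reduce top mod 109: now compute (65/109).
Reciprocity: 65 ≡ 1 and 109 ≡ 1 (mod 4), so (65/109) = +(109/65).
Reduce top mod 65: now compute (44/65).
Pull out 2^2: since 65 ≡ 1 (mod 8), (2/65) = +1, so (2/65)^2 = +1.
Reciprocity: 11 ≡ 3 and 65 ≡ 1 (mod 4), so (11/65) = +(65/11).
Reduce top mod 11: now compute (10/11).
Pull out 2: since 11 ≡ 3 (mod 8), (2/11) = -1.
Reciprocity: 5 ≡ 1 and 11 ≡ 3 (mod 4), so (5/11) = +(11/5).
Reduce top mod 5: now compute (1/5).
Reached (1/5) = 1. Collecting the sign flips along the way, the symbol is +1.

1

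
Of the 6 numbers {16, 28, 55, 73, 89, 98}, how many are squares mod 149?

(16/149) = +1 → QR.
(28/149) = +1 → QR.
(55/149) = -1 → non-residue.
(73/149) = +1 → QR.
(89/149) = -1 → non-residue.
(98/149) = -1 → non-residue.
Total quadratic residues among the 6: 3.

3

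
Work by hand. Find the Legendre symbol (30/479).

1

Pull out 2: since 479 ≡ 7 (mod 8), (2/479) = +1.
Reciprocity: 15 ≡ 3 and 479 ≡ 3 (mod 4), so (15/479) = −(479/15).
Reduce top mod 15: now compute (14/15).
Pull out 2: since 15 ≡ 7 (mod 8), (2/15) = +1.
Reciprocity: 7 ≡ 3 and 15 ≡ 3 (mod 4), so (7/15) = −(15/7).
Reduce top mod 7: now compute (1/7).
Reached (1/7) = 1. Collecting the sign flips along the way, the symbol is +1.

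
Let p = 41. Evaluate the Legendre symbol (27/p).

Euler's criterion: (27/41) ≡ 27^20 (mod 41).
27^2 ≡ 32 (mod 41)
27^4 ≡ 40 (mod 41)
27^8 ≡ 1 (mod 41)
27^16 ≡ 1 (mod 41)
27^20 = 27^(16+4) ≡ 40 (mod 41).
Result is 40 ≡ −1, so (27/41) = −1.

-1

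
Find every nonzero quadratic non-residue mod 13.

Square k = 1,…,6 (k and 13−k give the same square):
1²=1, 2²=4, 3²=9, 4²≡3, 5²≡12, 6²≡10 (mod 13).
The residues are {1, 3, 4, 9, 10, 12}; the non-residues are the remaining 6 nonzero classes.

2,5,6,7,8,11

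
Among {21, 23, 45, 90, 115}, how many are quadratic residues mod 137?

(21/137) = -1 → non-residue.
(23/137) = -1 → non-residue.
(45/137) = -1 → non-residue.
(90/137) = -1 → non-residue.
(115/137) = +1 → QR.
Total quadratic residues among the 5: 1.

1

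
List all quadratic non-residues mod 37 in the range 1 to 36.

Square k = 1,…,18 (k and 37−k give the same square):
1²=1, 2²=4, 3²=9, 4²=16, 5²=25, 6²=36, 7²≡12, 8²≡27, 9²≡7, 10²≡26, 11²≡10, 12²≡33, 13²≡21, 14²≡11, 15²≡3, 16²≡34, 17²≡30, 18²≡28 (mod 37).
The residues are {1, 3, 4, 7, 9, 10, 11, 12, 16, 21, 25, 26, 27, 28, 30, 33, 34, 36}; the non-residues are the remaining 18 nonzero classes.

2,5,6,8,13,14,15,17,18,19,20,22,23,24,29,31,32,35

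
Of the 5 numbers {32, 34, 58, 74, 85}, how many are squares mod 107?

2

(32/107) = -1 → non-residue.
(34/107) = +1 → QR.
(58/107) = -1 → non-residue.
(74/107) = -1 → non-residue.
(85/107) = +1 → QR.
Total quadratic residues among the 5: 2.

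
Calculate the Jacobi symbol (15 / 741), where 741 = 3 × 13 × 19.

Reciprocity: 15 ≡ 3 and 741 ≡ 1 (mod 4), so (15/741) = +(741/15).
Reduce top mod 15: now compute (6/15).
Pull out 2: since 15 ≡ 7 (mod 8), (2/15) = +1.
Reciprocity: 3 ≡ 3 and 15 ≡ 3 (mod 4), so (3/15) = −(15/3).
Reduce top mod 3: now compute (0/3).
Top reduces to 0: gcd > 1, so the symbol is 0.

0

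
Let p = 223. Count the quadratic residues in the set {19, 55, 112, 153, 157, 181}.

5

(19/223) = +1 → QR.
(55/223) = +1 → QR.
(112/223) = +1 → QR.
(153/223) = +1 → QR.
(157/223) = -1 → non-residue.
(181/223) = +1 → QR.
Total quadratic residues among the 6: 5.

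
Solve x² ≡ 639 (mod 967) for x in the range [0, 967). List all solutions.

232, 735

Since 967 ≡ 3 (mod 4), a square root of 639 is 639^((967+1)/4) = 639^242 mod 967.
Repeated squaring: 639^2≡247, 639^4≡88, 639^8≡8, 639^16≡64, 639^32≡228, 639^64≡733, 639^128≡604 (mod 967).
639^242 = 639^(128+64+32+16+2) ≡ 735 (mod 967).
Check: 735² = 540225 ≡ 639 (mod 967). The two roots are 232 and 735.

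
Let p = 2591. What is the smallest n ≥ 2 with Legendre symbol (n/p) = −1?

7

(2/2591) = +1, so 2 is a residue.
(3/2591) = +1, so 3 is a residue.
(4/2591) = +1, so 4 is a residue.
(5/2591) = +1, so 5 is a residue.
(6/2591) = +1, so 6 is a residue.
(7/2591) = −1, so 7 is the smallest positive non-residue mod 2591.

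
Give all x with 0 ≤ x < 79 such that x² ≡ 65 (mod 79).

12, 67

Since 79 ≡ 3 (mod 4), a square root of 65 is 65^((79+1)/4) = 65^20 mod 79.
Repeated squaring: 65^2≡38, 65^4≡22, 65^8≡10, 65^16≡21 (mod 79).
65^20 = 65^(16+4) ≡ 67 (mod 79).
Check: 67² = 4489 ≡ 65 (mod 79). The two roots are 12 and 67.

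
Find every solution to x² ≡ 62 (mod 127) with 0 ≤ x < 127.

Since 127 ≡ 3 (mod 4), a square root of 62 is 62^((127+1)/4) = 62^32 mod 127.
Repeated squaring: 62^2≡34, 62^4≡13, 62^8≡42, 62^16≡113, 62^32≡69 (mod 127).
62^32 = 62^(32) ≡ 69 (mod 127).
Check: 69² = 4761 ≡ 62 (mod 127). The two roots are 58 and 69.

58, 69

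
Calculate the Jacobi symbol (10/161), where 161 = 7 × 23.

Pull out 2: since 161 ≡ 1 (mod 8), (2/161) = +1.
Reciprocity: 5 ≡ 1 and 161 ≡ 1 (mod 4), so (5/161) = +(161/5).
Reduce top mod 5: now compute (1/5).
Reached (1/5) = 1. Collecting the sign flips along the way, the symbol is +1.

1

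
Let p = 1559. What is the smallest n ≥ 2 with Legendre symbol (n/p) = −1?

(2/1559) = +1, so 2 is a residue.
(3/1559) = +1, so 3 is a residue.
(4/1559) = +1, so 4 is a residue.
(5/1559) = +1, so 5 is a residue.
(6/1559) = +1, so 6 is a residue.
(7/1559) = +1, so 7 is a residue.
(8/1559) = +1, so 8 is a residue.
(9/1559) = +1, so 9 is a residue.
(10/1559) = +1, so 10 is a residue.
(11/1559) = +1, so 11 is a residue.
(12/1559) = +1, so 12 is a residue.
(13/1559) = +1, so 13 is a residue.
(14/1559) = +1, so 14 is a residue.
(15/1559) = +1, so 15 is a residue.
(16/1559) = +1, so 16 is a residue.
(17/1559) = −1, so 17 is the smallest positive non-residue mod 1559.

17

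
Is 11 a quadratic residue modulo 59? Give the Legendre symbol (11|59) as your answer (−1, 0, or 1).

-1

Euler's criterion: (11/59) ≡ 11^29 (mod 59).
11^2 ≡ 3 (mod 59)
11^4 ≡ 9 (mod 59)
11^8 ≡ 22 (mod 59)
11^16 ≡ 12 (mod 59)
11^29 = 11^(16+8+4+1) ≡ 58 (mod 59).
Result is 58 ≡ −1, so (11/59) = −1.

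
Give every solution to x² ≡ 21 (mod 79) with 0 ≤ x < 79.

Since 79 ≡ 3 (mod 4), a square root of 21 is 21^((79+1)/4) = 21^20 mod 79.
Repeated squaring: 21^2≡46, 21^4≡62, 21^8≡52, 21^16≡18 (mod 79).
21^20 = 21^(16+4) ≡ 10 (mod 79).
Check: 10² = 100 ≡ 21 (mod 79). The two roots are 10 and 69.

10, 69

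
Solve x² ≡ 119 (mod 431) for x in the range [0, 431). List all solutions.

56, 375

Since 431 ≡ 3 (mod 4), a square root of 119 is 119^((431+1)/4) = 119^108 mod 431.
Repeated squaring: 119^2≡369, 119^4≡396, 119^8≡363, 119^16≡314, 119^32≡328, 119^64≡265 (mod 431).
119^108 = 119^(64+32+8+4) ≡ 375 (mod 431).
Check: 375² = 140625 ≡ 119 (mod 431). The two roots are 56 and 375.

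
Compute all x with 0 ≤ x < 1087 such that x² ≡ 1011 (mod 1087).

Since 1087 ≡ 3 (mod 4), a square root of 1011 is 1011^((1087+1)/4) = 1011^272 mod 1087.
Repeated squaring: 1011^2≡341, 1011^4≡1059, 1011^8≡784, 1011^16≡501, 1011^32≡991, 1011^64≡520, 1011^128≡824, 1011^256≡688 (mod 1087).
1011^272 = 1011^(256+16) ≡ 109 (mod 1087).
Check: 109² = 11881 ≡ 1011 (mod 1087). The two roots are 109 and 978.

109, 978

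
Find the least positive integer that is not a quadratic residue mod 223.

3

(2/223) = +1, so 2 is a residue.
(3/223) = −1, so 3 is the smallest positive non-residue mod 223.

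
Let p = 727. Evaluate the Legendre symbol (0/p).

0

Top reduces to 0: gcd > 1, so the symbol is 0.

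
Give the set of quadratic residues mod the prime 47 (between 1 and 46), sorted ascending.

Square k = 1,…,23 (k and 47−k give the same square):
1²=1, 2²=4, 3²=9, 4²=16, 5²=25, 6²=36, 7²≡2, 8²≡17, 9²≡34, 10²≡6, 11²≡27, 12²≡3, 13²≡28, 14²≡8, 15²≡37, 16²≡21, 17²≡7, 18²≡42, 19²≡32, 20²≡24, 21²≡18, 22²≡14, 23²≡12 (mod 47).
So the quadratic residues mod 47 are {1, 2, 3, 4, 6, 7, 8, 9, 12, 14, 16, 17, 18, 21, 24, 25, 27, 28, 32, 34, 36, 37, 42}.

1,2,3,4,6,7,8,9,12,14,16,17,18,21,24,25,27,28,32,34,36,37,42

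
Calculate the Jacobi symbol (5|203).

Reciprocity: 5 ≡ 1 and 203 ≡ 3 (mod 4), so (5/203) = +(203/5).
Reduce top mod 5: now compute (3/5).
Reciprocity: 3 ≡ 3 and 5 ≡ 1 (mod 4), so (3/5) = +(5/3).
Reduce top mod 3: now compute (2/3).
Pull out 2: since 3 ≡ 3 (mod 8), (2/3) = -1.
Reached (1/3) = 1. Collecting the sign flips along the way, the symbol is -1.

-1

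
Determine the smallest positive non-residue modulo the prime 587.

2

(2/587) = −1, so 2 is the smallest positive non-residue mod 587.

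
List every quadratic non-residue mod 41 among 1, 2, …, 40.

3, 6, 7, 11, 12, 13, 14, 15, 17, 19, 22, 24, 26, 27, 28, 29, 30, 34, 35, 38

Square k = 1,…,20 (k and 41−k give the same square):
1²=1, 2²=4, 3²=9, 4²=16, 5²=25, 6²=36, 7²≡8, 8²≡23, 9²≡40, 10²≡18, 11²≡39, 12²≡21, 13²≡5, 14²≡32, 15²≡20, 16²≡10, 17²≡2, 18²≡37, 19²≡33, 20²≡31 (mod 41).
The residues are {1, 2, 4, 5, 8, 9, 10, 16, 18, 20, 21, 23, 25, 31, 32, 33, 36, 37, 39, 40}; the non-residues are the remaining 20 nonzero classes.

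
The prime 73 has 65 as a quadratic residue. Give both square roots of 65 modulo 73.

24, 49

73 ≡ 1 (mod 4), so we find a root by search.
Trying successive values, 24² = 576 ≡ 65 (mod 73). The other root is 73 − 24 = 49.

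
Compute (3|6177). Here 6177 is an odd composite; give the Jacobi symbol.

Reciprocity: 3 ≡ 3 and 6177 ≡ 1 (mod 4), so (3/6177) = +(6177/3).
Reduce top mod 3: now compute (0/3).
Top reduces to 0: gcd > 1, so the symbol is 0.

0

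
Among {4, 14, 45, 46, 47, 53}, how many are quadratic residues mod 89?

4

(4/89) = +1 → QR.
(14/89) = -1 → non-residue.
(45/89) = +1 → QR.
(46/89) = -1 → non-residue.
(47/89) = +1 → QR.
(53/89) = +1 → QR.
Total quadratic residues among the 6: 4.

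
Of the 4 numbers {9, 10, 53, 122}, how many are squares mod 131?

2

(9/131) = +1 → QR.
(10/131) = -1 → non-residue.
(53/131) = +1 → QR.
(122/131) = -1 → non-residue.
Total quadratic residues among the 4: 2.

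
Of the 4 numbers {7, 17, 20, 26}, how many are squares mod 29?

(7/29) = +1 → QR.
(17/29) = -1 → non-residue.
(20/29) = +1 → QR.
(26/29) = -1 → non-residue.
Total quadratic residues among the 4: 2.

2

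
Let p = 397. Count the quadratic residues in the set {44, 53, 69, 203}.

(44/397) = +1 → QR.
(53/397) = -1 → non-residue.
(69/397) = +1 → QR.
(203/397) = -1 → non-residue.
Total quadratic residues among the 4: 2.

2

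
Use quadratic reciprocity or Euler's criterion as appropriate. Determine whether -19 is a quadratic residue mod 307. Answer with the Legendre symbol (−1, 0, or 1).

-1

First reduce: -19 ≡ 288 (mod 307).
Pull out 2^5: since 307 ≡ 3 (mod 8), (2/307) = -1, so (2/307)^5 = -1.
Reciprocity: 9 ≡ 1 and 307 ≡ 3 (mod 4), so (9/307) = +(307/9).
Reduce top mod 9: now compute (1/9).
Reached (1/9) = 1. Collecting the sign flips along the way, the symbol is -1.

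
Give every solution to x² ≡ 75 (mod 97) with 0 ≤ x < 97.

97 ≡ 1 (mod 4), so we find a root by search.
Trying successive values, 47² = 2209 ≡ 75 (mod 97). The other root is 97 − 47 = 50.

47, 50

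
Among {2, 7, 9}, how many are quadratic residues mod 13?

(2/13) = -1 → non-residue.
(7/13) = -1 → non-residue.
(9/13) = +1 → QR.
Total quadratic residues among the 3: 1.

1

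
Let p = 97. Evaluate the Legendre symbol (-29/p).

Euler's criterion: (-29/97) ≡ 68^48 (mod 97).
68^2 ≡ 65 (mod 97)
68^4 ≡ 54 (mod 97)
68^8 ≡ 6 (mod 97)
68^16 ≡ 36 (mod 97)
68^32 ≡ 35 (mod 97)
68^48 = 68^(32+16) ≡ 96 (mod 97).
Result is 96 ≡ −1, so (-29/97) = −1.

-1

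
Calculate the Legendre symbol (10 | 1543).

Pull out 2: since 1543 ≡ 7 (mod 8), (2/1543) = +1.
Reciprocity: 5 ≡ 1 and 1543 ≡ 3 (mod 4), so (5/1543) = +(1543/5).
Reduce top mod 5: now compute (3/5).
Reciprocity: 3 ≡ 3 and 5 ≡ 1 (mod 4), so (3/5) = +(5/3).
Reduce top mod 3: now compute (2/3).
Pull out 2: since 3 ≡ 3 (mod 8), (2/3) = -1.
Reached (1/3) = 1. Collecting the sign flips along the way, the symbol is -1.

-1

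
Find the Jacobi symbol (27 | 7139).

Reciprocity: 27 ≡ 3 and 7139 ≡ 3 (mod 4), so (27/7139) = −(7139/27).
Reduce top mod 27: now compute (11/27).
Reciprocity: 11 ≡ 3 and 27 ≡ 3 (mod 4), so (11/27) = −(27/11).
Reduce top mod 11: now compute (5/11).
Reciprocity: 5 ≡ 1 and 11 ≡ 3 (mod 4), so (5/11) = +(11/5).
Reduce top mod 5: now compute (1/5).
Reached (1/5) = 1. Collecting the sign flips along the way, the symbol is +1.

1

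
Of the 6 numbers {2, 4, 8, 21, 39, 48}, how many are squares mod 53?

1

(2/53) = -1 → non-residue.
(4/53) = +1 → QR.
(8/53) = -1 → non-residue.
(21/53) = -1 → non-residue.
(39/53) = -1 → non-residue.
(48/53) = -1 → non-residue.
Total quadratic residues among the 6: 1.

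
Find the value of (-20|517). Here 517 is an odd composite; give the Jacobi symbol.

First reduce: -20 ≡ 497 (mod 517).
Reciprocity: 497 ≡ 1 and 517 ≡ 1 (mod 4), so (497/517) = +(517/497).
Reduce top mod 497: now compute (20/497).
Pull out 2^2: since 497 ≡ 1 (mod 8), (2/497) = +1, so (2/497)^2 = +1.
Reciprocity: 5 ≡ 1 and 497 ≡ 1 (mod 4), so (5/497) = +(497/5).
Reduce top mod 5: now compute (2/5).
Pull out 2: since 5 ≡ 5 (mod 8), (2/5) = -1.
Reached (1/5) = 1. Collecting the sign flips along the way, the symbol is -1.

-1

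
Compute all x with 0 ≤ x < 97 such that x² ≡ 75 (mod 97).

97 ≡ 1 (mod 4), so we find a root by search.
Trying successive values, 47² = 2209 ≡ 75 (mod 97). The other root is 97 − 47 = 50.

47, 50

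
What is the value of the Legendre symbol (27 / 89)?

Reciprocity: 27 ≡ 3 and 89 ≡ 1 (mod 4), so (27/89) = +(89/27).
Reduce top mod 27: now compute (8/27).
Pull out 2^3: since 27 ≡ 3 (mod 8), (2/27) = -1, so (2/27)^3 = -1.
Reached (1/27) = 1. Collecting the sign flips along the way, the symbol is -1.

-1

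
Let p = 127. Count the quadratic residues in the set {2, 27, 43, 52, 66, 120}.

3

(2/127) = +1 → QR.
(27/127) = -1 → non-residue.
(43/127) = -1 → non-residue.
(52/127) = +1 → QR.
(66/127) = -1 → non-residue.
(120/127) = +1 → QR.
Total quadratic residues among the 6: 3.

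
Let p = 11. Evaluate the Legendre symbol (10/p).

Euler's criterion: (10/11) ≡ 10^5 (mod 11).
10^2 ≡ 1 (mod 11)
10^4 ≡ 1 (mod 11)
10^5 = 10^(4+1) ≡ 10 (mod 11).
Result is 10 ≡ −1, so (10/11) = −1.

-1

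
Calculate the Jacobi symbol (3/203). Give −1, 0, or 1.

1

Reciprocity: 3 ≡ 3 and 203 ≡ 3 (mod 4), so (3/203) = −(203/3).
Reduce top mod 3: now compute (2/3).
Pull out 2: since 3 ≡ 3 (mod 8), (2/3) = -1.
Reached (1/3) = 1. Collecting the sign flips along the way, the symbol is +1.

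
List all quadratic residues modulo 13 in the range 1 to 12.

Square k = 1,…,6 (k and 13−k give the same square):
1²=1, 2²=4, 3²=9, 4²≡3, 5²≡12, 6²≡10 (mod 13).
So the quadratic residues mod 13 are {1, 3, 4, 9, 10, 12}.

1 3 4 9 10 12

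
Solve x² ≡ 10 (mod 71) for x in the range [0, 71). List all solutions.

9, 62

Since 71 ≡ 3 (mod 4), a square root of 10 is 10^((71+1)/4) = 10^18 mod 71.
Repeated squaring: 10^2≡29, 10^4≡60, 10^8≡50, 10^16≡15 (mod 71).
10^18 = 10^(16+2) ≡ 9 (mod 71).
Check: 9² = 81 ≡ 10 (mod 71). The two roots are 9 and 62.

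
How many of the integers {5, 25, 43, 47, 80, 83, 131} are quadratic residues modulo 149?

4

(5/149) = +1 → QR.
(25/149) = +1 → QR.
(43/149) = -1 → non-residue.
(47/149) = +1 → QR.
(80/149) = +1 → QR.
(83/149) = -1 → non-residue.
(131/149) = -1 → non-residue.
Total quadratic residues among the 7: 4.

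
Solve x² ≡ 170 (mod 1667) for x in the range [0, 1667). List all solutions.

699, 968

Since 1667 ≡ 3 (mod 4), a square root of 170 is 170^((1667+1)/4) = 170^417 mod 1667.
Repeated squaring: 170^2≡561, 170^4≡1325, 170^8≡274, 170^16≡61, 170^32≡387, 170^64≡1406, 170^128≡1441, 170^256≡1066 (mod 1667).
170^417 = 170^(256+128+32+1) ≡ 699 (mod 1667).
Check: 699² = 488601 ≡ 170 (mod 1667). The two roots are 699 and 968.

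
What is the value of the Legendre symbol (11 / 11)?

First reduce: 11 ≡ 0 (mod 11).
Top reduces to 0: gcd > 1, so the symbol is 0.

0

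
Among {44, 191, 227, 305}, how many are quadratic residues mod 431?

3

(44/431) = +1 → QR.
(191/431) = -1 → non-residue.
(227/431) = +1 → QR.
(305/431) = +1 → QR.
Total quadratic residues among the 4: 3.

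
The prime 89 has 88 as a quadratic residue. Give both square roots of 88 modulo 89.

34, 55

89 ≡ 1 (mod 4), so we find a root by search.
Trying successive values, 34² = 1156 ≡ 88 (mod 89). The other root is 89 − 34 = 55.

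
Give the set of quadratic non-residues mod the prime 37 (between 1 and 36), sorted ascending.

Square k = 1,…,18 (k and 37−k give the same square):
1²=1, 2²=4, 3²=9, 4²=16, 5²=25, 6²=36, 7²≡12, 8²≡27, 9²≡7, 10²≡26, 11²≡10, 12²≡33, 13²≡21, 14²≡11, 15²≡3, 16²≡34, 17²≡30, 18²≡28 (mod 37).
The residues are {1, 3, 4, 7, 9, 10, 11, 12, 16, 21, 25, 26, 27, 28, 30, 33, 34, 36}; the non-residues are the remaining 18 nonzero classes.

2,5,6,8,13,14,15,17,18,19,20,22,23,24,29,31,32,35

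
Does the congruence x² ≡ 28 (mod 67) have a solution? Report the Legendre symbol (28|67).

-1

Pull out 2^2: since 67 ≡ 3 (mod 8), (2/67) = -1, so (2/67)^2 = +1.
Reciprocity: 7 ≡ 3 and 67 ≡ 3 (mod 4), so (7/67) = −(67/7).
Reduce top mod 7: now compute (4/7).
Pull out 2^2: since 7 ≡ 7 (mod 8), (2/7) = +1, so (2/7)^2 = +1.
Reached (1/7) = 1. Collecting the sign flips along the way, the symbol is -1.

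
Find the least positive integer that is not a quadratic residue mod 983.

5

(2/983) = +1, so 2 is a residue.
(3/983) = +1, so 3 is a residue.
(4/983) = +1, so 4 is a residue.
(5/983) = −1, so 5 is the smallest positive non-residue mod 983.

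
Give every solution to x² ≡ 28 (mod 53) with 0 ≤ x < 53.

9, 44

53 ≡ 1 (mod 4), so we find a root by search.
Trying successive values, 9² = 81 ≡ 28 (mod 53). The other root is 53 − 9 = 44.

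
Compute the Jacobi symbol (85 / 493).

Reciprocity: 85 ≡ 1 and 493 ≡ 1 (mod 4), so (85/493) = +(493/85).
Reduce top mod 85: now compute (68/85).
Pull out 2^2: since 85 ≡ 5 (mod 8), (2/85) = -1, so (2/85)^2 = +1.
Reciprocity: 17 ≡ 1 and 85 ≡ 1 (mod 4), so (17/85) = +(85/17).
Reduce top mod 17: now compute (0/17).
Top reduces to 0: gcd > 1, so the symbol is 0.

0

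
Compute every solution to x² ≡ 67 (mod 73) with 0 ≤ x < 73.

33, 40

73 ≡ 1 (mod 4), so we find a root by search.
Trying successive values, 33² = 1089 ≡ 67 (mod 73). The other root is 73 − 33 = 40.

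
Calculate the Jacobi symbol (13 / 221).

0

Reciprocity: 13 ≡ 1 and 221 ≡ 1 (mod 4), so (13/221) = +(221/13).
Reduce top mod 13: now compute (0/13).
Top reduces to 0: gcd > 1, so the symbol is 0.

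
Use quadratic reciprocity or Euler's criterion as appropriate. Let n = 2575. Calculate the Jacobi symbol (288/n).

Pull out 2^5: since 2575 ≡ 7 (mod 8), (2/2575) = +1, so (2/2575)^5 = +1.
Reciprocity: 9 ≡ 1 and 2575 ≡ 3 (mod 4), so (9/2575) = +(2575/9).
Reduce top mod 9: now compute (1/9).
Reached (1/9) = 1. Collecting the sign flips along the way, the symbol is +1.

1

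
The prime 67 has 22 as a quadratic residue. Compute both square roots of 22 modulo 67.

Since 67 ≡ 3 (mod 4), a square root of 22 is 22^((67+1)/4) = 22^17 mod 67.
Repeated squaring: 22^2≡15, 22^4≡24, 22^8≡40, 22^16≡59 (mod 67).
22^17 = 22^(16+1) ≡ 25 (mod 67).
Check: 25² = 625 ≡ 22 (mod 67). The two roots are 25 and 42.

25, 42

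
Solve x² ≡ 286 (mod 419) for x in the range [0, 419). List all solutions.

185, 234

Since 419 ≡ 3 (mod 4), a square root of 286 is 286^((419+1)/4) = 286^105 mod 419.
Repeated squaring: 286^2≡91, 286^4≡320, 286^8≡164, 286^16≡80, 286^32≡115, 286^64≡236 (mod 419).
286^105 = 286^(64+32+8+1) ≡ 185 (mod 419).
Check: 185² = 34225 ≡ 286 (mod 419). The two roots are 185 and 234.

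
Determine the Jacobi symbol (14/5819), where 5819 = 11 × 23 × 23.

Pull out 2: since 5819 ≡ 3 (mod 8), (2/5819) = -1.
Reciprocity: 7 ≡ 3 and 5819 ≡ 3 (mod 4), so (7/5819) = −(5819/7).
Reduce top mod 7: now compute (2/7).
Pull out 2: since 7 ≡ 7 (mod 8), (2/7) = +1.
Reached (1/7) = 1. Collecting the sign flips along the way, the symbol is +1.

1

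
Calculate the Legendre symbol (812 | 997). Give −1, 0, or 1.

1

Euler's criterion: (812/997) ≡ 812^498 (mod 997).
812^2 ≡ 327 (mod 997)
812^4 ≡ 250 (mod 997)
812^8 ≡ 686 (mod 997)
812^16 ≡ 12 (mod 997)
812^32 ≡ 144 (mod 997)
812^64 ≡ 796 (mod 997)
812^128 ≡ 521 (mod 997)
812^256 ≡ 257 (mod 997)
812^498 = 812^(256+128+64+32+16+2) ≡ 1 (mod 997).
Result is 1, so (812/997) = 1.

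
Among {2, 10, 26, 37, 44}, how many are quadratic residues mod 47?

2

(2/47) = +1 → QR.
(10/47) = -1 → non-residue.
(26/47) = -1 → non-residue.
(37/47) = +1 → QR.
(44/47) = -1 → non-residue.
Total quadratic residues among the 5: 2.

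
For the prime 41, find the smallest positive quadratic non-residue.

(2/41) = +1, so 2 is a residue.
(3/41) = −1, so 3 is the smallest positive non-residue mod 41.

3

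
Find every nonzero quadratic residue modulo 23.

1, 2, 3, 4, 6, 8, 9, 12, 13, 16, 18

Square k = 1,…,11 (k and 23−k give the same square):
1²=1, 2²=4, 3²=9, 4²=16, 5²≡2, 6²≡13, 7²≡3, 8²≡18, 9²≡12, 10²≡8, 11²≡6 (mod 23).
So the quadratic residues mod 23 are {1, 2, 3, 4, 6, 8, 9, 12, 13, 16, 18}.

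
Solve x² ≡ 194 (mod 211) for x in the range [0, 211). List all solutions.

48, 163

Since 211 ≡ 3 (mod 4), a square root of 194 is 194^((211+1)/4) = 194^53 mod 211.
Repeated squaring: 194^2≡78, 194^4≡176, 194^8≡170, 194^16≡204, 194^32≡49 (mod 211).
194^53 = 194^(32+16+4+1) ≡ 163 (mod 211).
Check: 163² = 26569 ≡ 194 (mod 211). The two roots are 48 and 163.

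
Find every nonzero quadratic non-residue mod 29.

2, 3, 8, 10, 11, 12, 14, 15, 17, 18, 19, 21, 26, 27

Square k = 1,…,14 (k and 29−k give the same square):
1²=1, 2²=4, 3²=9, 4²=16, 5²=25, 6²≡7, 7²≡20, 8²≡6, 9²≡23, 10²≡13, 11²≡5, 12²≡28, 13²≡24, 14²≡22 (mod 29).
The residues are {1, 4, 5, 6, 7, 9, 13, 16, 20, 22, 23, 24, 25, 28}; the non-residues are the remaining 14 nonzero classes.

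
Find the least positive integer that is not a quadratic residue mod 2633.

(2/2633) = +1, so 2 is a residue.
(3/2633) = −1, so 3 is the smallest positive non-residue mod 2633.

3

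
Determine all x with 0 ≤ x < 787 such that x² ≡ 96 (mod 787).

301, 486

Since 787 ≡ 3 (mod 4), a square root of 96 is 96^((787+1)/4) = 96^197 mod 787.
Repeated squaring: 96^2≡559, 96^4≡42, 96^8≡190, 96^16≡685, 96^32≡173, 96^64≡23, 96^128≡529 (mod 787).
96^197 = 96^(128+64+4+1) ≡ 486 (mod 787).
Check: 486² = 236196 ≡ 96 (mod 787). The two roots are 301 and 486.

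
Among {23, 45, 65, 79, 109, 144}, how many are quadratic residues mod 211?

5

(23/211) = -1 → non-residue.
(45/211) = +1 → QR.
(65/211) = +1 → QR.
(79/211) = +1 → QR.
(109/211) = +1 → QR.
(144/211) = +1 → QR.
Total quadratic residues among the 6: 5.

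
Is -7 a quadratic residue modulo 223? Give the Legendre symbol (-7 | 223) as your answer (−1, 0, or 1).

First reduce: -7 ≡ 216 (mod 223).
Pull out 2^3: since 223 ≡ 7 (mod 8), (2/223) = +1, so (2/223)^3 = +1.
Reciprocity: 27 ≡ 3 and 223 ≡ 3 (mod 4), so (27/223) = −(223/27).
Reduce top mod 27: now compute (7/27).
Reciprocity: 7 ≡ 3 and 27 ≡ 3 (mod 4), so (7/27) = −(27/7).
Reduce top mod 7: now compute (6/7).
Pull out 2: since 7 ≡ 7 (mod 8), (2/7) = +1.
Reciprocity: 3 ≡ 3 and 7 ≡ 3 (mod 4), so (3/7) = −(7/3).
Reduce top mod 3: now compute (1/3).
Reached (1/3) = 1. Collecting the sign flips along the way, the symbol is -1.

-1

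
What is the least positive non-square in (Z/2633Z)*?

3

(2/2633) = +1, so 2 is a residue.
(3/2633) = −1, so 3 is the smallest positive non-residue mod 2633.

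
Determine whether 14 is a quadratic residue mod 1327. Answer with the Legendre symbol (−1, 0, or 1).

-1

Pull out 2: since 1327 ≡ 7 (mod 8), (2/1327) = +1.
Reciprocity: 7 ≡ 3 and 1327 ≡ 3 (mod 4), so (7/1327) = −(1327/7).
Reduce top mod 7: now compute (4/7).
Pull out 2^2: since 7 ≡ 7 (mod 8), (2/7) = +1, so (2/7)^2 = +1.
Reached (1/7) = 1. Collecting the sign flips along the way, the symbol is -1.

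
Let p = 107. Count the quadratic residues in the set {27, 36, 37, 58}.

(27/107) = +1 → QR.
(36/107) = +1 → QR.
(37/107) = +1 → QR.
(58/107) = -1 → non-residue.
Total quadratic residues among the 4: 3.

3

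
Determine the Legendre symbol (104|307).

1

Euler's criterion: (104/307) ≡ 104^153 (mod 307).
104^2 ≡ 71 (mod 307)
104^4 ≡ 129 (mod 307)
104^8 ≡ 63 (mod 307)
104^16 ≡ 285 (mod 307)
104^32 ≡ 177 (mod 307)
104^64 ≡ 15 (mod 307)
104^128 ≡ 225 (mod 307)
104^153 = 104^(128+16+8+1) ≡ 1 (mod 307).
Result is 1, so (104/307) = 1.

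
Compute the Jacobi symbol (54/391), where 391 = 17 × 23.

-1

Pull out 2: since 391 ≡ 7 (mod 8), (2/391) = +1.
Reciprocity: 27 ≡ 3 and 391 ≡ 3 (mod 4), so (27/391) = −(391/27).
Reduce top mod 27: now compute (13/27).
Reciprocity: 13 ≡ 1 and 27 ≡ 3 (mod 4), so (13/27) = +(27/13).
Reduce top mod 13: now compute (1/13).
Reached (1/13) = 1. Collecting the sign flips along the way, the symbol is -1.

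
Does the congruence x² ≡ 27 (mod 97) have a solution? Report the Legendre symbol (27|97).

Euler's criterion: (27/97) ≡ 27^48 (mod 97).
27^2 ≡ 50 (mod 97)
27^4 ≡ 75 (mod 97)
27^8 ≡ 96 (mod 97)
27^16 ≡ 1 (mod 97)
27^32 ≡ 1 (mod 97)
27^48 = 27^(32+16) ≡ 1 (mod 97).
Result is 1, so (27/97) = 1.

1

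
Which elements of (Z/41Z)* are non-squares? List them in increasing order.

Square k = 1,…,20 (k and 41−k give the same square):
1²=1, 2²=4, 3²=9, 4²=16, 5²=25, 6²=36, 7²≡8, 8²≡23, 9²≡40, 10²≡18, 11²≡39, 12²≡21, 13²≡5, 14²≡32, 15²≡20, 16²≡10, 17²≡2, 18²≡37, 19²≡33, 20²≡31 (mod 41).
The residues are {1, 2, 4, 5, 8, 9, 10, 16, 18, 20, 21, 23, 25, 31, 32, 33, 36, 37, 39, 40}; the non-residues are the remaining 20 nonzero classes.

3,6,7,11,12,13,14,15,17,19,22,24,26,27,28,29,30,34,35,38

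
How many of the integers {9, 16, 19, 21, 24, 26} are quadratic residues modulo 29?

(9/29) = +1 → QR.
(16/29) = +1 → QR.
(19/29) = -1 → non-residue.
(21/29) = -1 → non-residue.
(24/29) = +1 → QR.
(26/29) = -1 → non-residue.
Total quadratic residues among the 6: 3.

3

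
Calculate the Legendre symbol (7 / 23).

-1

Euler's criterion: (7/23) ≡ 7^11 (mod 23).
7^2 ≡ 3 (mod 23)
7^4 ≡ 9 (mod 23)
7^8 ≡ 12 (mod 23)
7^11 = 7^(8+2+1) ≡ 22 (mod 23).
Result is 22 ≡ −1, so (7/23) = −1.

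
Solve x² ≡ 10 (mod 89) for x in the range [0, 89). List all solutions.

30, 59

89 ≡ 1 (mod 4), so we find a root by search.
Trying successive values, 30² = 900 ≡ 10 (mod 89). The other root is 89 − 30 = 59.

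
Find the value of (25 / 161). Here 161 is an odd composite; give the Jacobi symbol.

1

Reciprocity: 25 ≡ 1 and 161 ≡ 1 (mod 4), so (25/161) = +(161/25).
Reduce top mod 25: now compute (11/25).
Reciprocity: 11 ≡ 3 and 25 ≡ 1 (mod 4), so (11/25) = +(25/11).
Reduce top mod 11: now compute (3/11).
Reciprocity: 3 ≡ 3 and 11 ≡ 3 (mod 4), so (3/11) = −(11/3).
Reduce top mod 3: now compute (2/3).
Pull out 2: since 3 ≡ 3 (mod 8), (2/3) = -1.
Reached (1/3) = 1. Collecting the sign flips along the way, the symbol is +1.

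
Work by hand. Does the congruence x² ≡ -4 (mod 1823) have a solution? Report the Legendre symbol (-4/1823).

First reduce: -4 ≡ 1819 (mod 1823).
Reciprocity: 1819 ≡ 3 and 1823 ≡ 3 (mod 4), so (1819/1823) = −(1823/1819).
Reduce top mod 1819: now compute (4/1819).
Pull out 2^2: since 1819 ≡ 3 (mod 8), (2/1819) = -1, so (2/1819)^2 = +1.
Reached (1/1819) = 1. Collecting the sign flips along the way, the symbol is -1.

-1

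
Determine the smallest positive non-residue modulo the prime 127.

3

(2/127) = +1, so 2 is a residue.
(3/127) = −1, so 3 is the smallest positive non-residue mod 127.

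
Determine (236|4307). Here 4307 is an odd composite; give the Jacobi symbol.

0

Pull out 2^2: since 4307 ≡ 3 (mod 8), (2/4307) = -1, so (2/4307)^2 = +1.
Reciprocity: 59 ≡ 3 and 4307 ≡ 3 (mod 4), so (59/4307) = −(4307/59).
Reduce top mod 59: now compute (0/59).
Top reduces to 0: gcd > 1, so the symbol is 0.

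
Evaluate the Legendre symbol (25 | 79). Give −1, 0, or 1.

1

Reciprocity: 25 ≡ 1 and 79 ≡ 3 (mod 4), so (25/79) = +(79/25).
Reduce top mod 25: now compute (4/25).
Pull out 2^2: since 25 ≡ 1 (mod 8), (2/25) = +1, so (2/25)^2 = +1.
Reached (1/25) = 1. Collecting the sign flips along the way, the symbol is +1.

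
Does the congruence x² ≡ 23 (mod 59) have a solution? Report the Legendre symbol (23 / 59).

Reciprocity: 23 ≡ 3 and 59 ≡ 3 (mod 4), so (23/59) = −(59/23).
Reduce top mod 23: now compute (13/23).
Reciprocity: 13 ≡ 1 and 23 ≡ 3 (mod 4), so (13/23) = +(23/13).
Reduce top mod 13: now compute (10/13).
Pull out 2: since 13 ≡ 5 (mod 8), (2/13) = -1.
Reciprocity: 5 ≡ 1 and 13 ≡ 1 (mod 4), so (5/13) = +(13/5).
Reduce top mod 5: now compute (3/5).
Reciprocity: 3 ≡ 3 and 5 ≡ 1 (mod 4), so (3/5) = +(5/3).
Reduce top mod 3: now compute (2/3).
Pull out 2: since 3 ≡ 3 (mod 8), (2/3) = -1.
Reached (1/3) = 1. Collecting the sign flips along the way, the symbol is -1.

-1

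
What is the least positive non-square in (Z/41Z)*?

3

(2/41) = +1, so 2 is a residue.
(3/41) = −1, so 3 is the smallest positive non-residue mod 41.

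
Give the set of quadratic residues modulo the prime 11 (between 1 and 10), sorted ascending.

Square k = 1,…,5 (k and 11−k give the same square):
1²=1, 2²=4, 3²=9, 4²≡5, 5²≡3 (mod 11).
So the quadratic residues mod 11 are {1, 3, 4, 5, 9}.

1, 3, 4, 5, 9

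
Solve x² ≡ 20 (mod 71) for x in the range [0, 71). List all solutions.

Since 71 ≡ 3 (mod 4), a square root of 20 is 20^((71+1)/4) = 20^18 mod 71.
Repeated squaring: 20^2≡45, 20^4≡37, 20^8≡20, 20^16≡45 (mod 71).
20^18 = 20^(16+2) ≡ 37 (mod 71).
Check: 37² = 1369 ≡ 20 (mod 71). The two roots are 34 and 37.

34, 37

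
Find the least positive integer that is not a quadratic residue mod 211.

(2/211) = −1, so 2 is the smallest positive non-residue mod 211.

2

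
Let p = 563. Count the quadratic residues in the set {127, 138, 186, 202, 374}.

(127/563) = +1 → QR.
(138/563) = -1 → non-residue.
(186/563) = +1 → QR.
(202/563) = -1 → non-residue.
(374/563) = -1 → non-residue.
Total quadratic residues among the 5: 2.

2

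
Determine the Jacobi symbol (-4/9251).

First reduce: -4 ≡ 9247 (mod 9251).
Reciprocity: 9247 ≡ 3 and 9251 ≡ 3 (mod 4), so (9247/9251) = −(9251/9247).
Reduce top mod 9247: now compute (4/9247).
Pull out 2^2: since 9247 ≡ 7 (mod 8), (2/9247) = +1, so (2/9247)^2 = +1.
Reached (1/9247) = 1. Collecting the sign flips along the way, the symbol is -1.

-1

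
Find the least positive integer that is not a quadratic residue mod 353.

(2/353) = +1, so 2 is a residue.
(3/353) = −1, so 3 is the smallest positive non-residue mod 353.

3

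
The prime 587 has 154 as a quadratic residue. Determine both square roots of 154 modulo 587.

163, 424

Since 587 ≡ 3 (mod 4), a square root of 154 is 154^((587+1)/4) = 154^147 mod 587.
Repeated squaring: 154^2≡236, 154^4≡518, 154^8≡65, 154^16≡116, 154^32≡542, 154^64≡264, 154^128≡430 (mod 587).
154^147 = 154^(128+16+2+1) ≡ 163 (mod 587).
Check: 163² = 26569 ≡ 154 (mod 587). The two roots are 163 and 424.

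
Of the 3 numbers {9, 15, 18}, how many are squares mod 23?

(9/23) = +1 → QR.
(15/23) = -1 → non-residue.
(18/23) = +1 → QR.
Total quadratic residues among the 3: 2.

2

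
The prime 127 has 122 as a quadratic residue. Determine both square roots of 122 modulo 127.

Since 127 ≡ 3 (mod 4), a square root of 122 is 122^((127+1)/4) = 122^32 mod 127.
Repeated squaring: 122^2≡25, 122^4≡117, 122^8≡100, 122^16≡94, 122^32≡73 (mod 127).
122^32 = 122^(32) ≡ 73 (mod 127).
Check: 73² = 5329 ≡ 122 (mod 127). The two roots are 54 and 73.

54, 73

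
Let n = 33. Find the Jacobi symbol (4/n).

1

Pull out 2^2: since 33 ≡ 1 (mod 8), (2/33) = +1, so (2/33)^2 = +1.
Reached (1/33) = 1. Collecting the sign flips along the way, the symbol is +1.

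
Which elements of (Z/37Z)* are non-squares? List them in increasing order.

Square k = 1,…,18 (k and 37−k give the same square):
1²=1, 2²=4, 3²=9, 4²=16, 5²=25, 6²=36, 7²≡12, 8²≡27, 9²≡7, 10²≡26, 11²≡10, 12²≡33, 13²≡21, 14²≡11, 15²≡3, 16²≡34, 17²≡30, 18²≡28 (mod 37).
The residues are {1, 3, 4, 7, 9, 10, 11, 12, 16, 21, 25, 26, 27, 28, 30, 33, 34, 36}; the non-residues are the remaining 18 nonzero classes.

2, 5, 6, 8, 13, 14, 15, 17, 18, 19, 20, 22, 23, 24, 29, 31, 32, 35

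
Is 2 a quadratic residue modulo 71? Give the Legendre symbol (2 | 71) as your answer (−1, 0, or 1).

Pull out 2: since 71 ≡ 7 (mod 8), (2/71) = +1.
Reached (1/71) = 1. Collecting the sign flips along the way, the symbol is +1.

1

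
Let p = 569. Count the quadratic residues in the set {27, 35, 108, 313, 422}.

2

(27/569) = -1 → non-residue.
(35/569) = +1 → QR.
(108/569) = -1 → non-residue.
(313/569) = +1 → QR.
(422/569) = -1 → non-residue.
Total quadratic residues among the 5: 2.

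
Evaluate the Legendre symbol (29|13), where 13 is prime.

1

First reduce: 29 ≡ 3 (mod 13).
Reciprocity: 3 ≡ 3 and 13 ≡ 1 (mod 4), so (3/13) = +(13/3).
Reduce top mod 3: now compute (1/3).
Reached (1/3) = 1. Collecting the sign flips along the way, the symbol is +1.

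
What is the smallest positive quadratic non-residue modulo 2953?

5

(2/2953) = +1, so 2 is a residue.
(3/2953) = +1, so 3 is a residue.
(4/2953) = +1, so 4 is a residue.
(5/2953) = −1, so 5 is the smallest positive non-residue mod 2953.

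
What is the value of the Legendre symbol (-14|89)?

-1

Euler's criterion: (-14/89) ≡ 75^44 (mod 89).
75^2 ≡ 18 (mod 89)
75^4 ≡ 57 (mod 89)
75^8 ≡ 45 (mod 89)
75^16 ≡ 67 (mod 89)
75^32 ≡ 39 (mod 89)
75^44 = 75^(32+8+4) ≡ 88 (mod 89).
Result is 88 ≡ −1, so (-14/89) = −1.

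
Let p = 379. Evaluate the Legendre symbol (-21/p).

-1

Euler's criterion: (-21/379) ≡ 358^189 (mod 379).
358^2 ≡ 62 (mod 379)
358^4 ≡ 54 (mod 379)
358^8 ≡ 263 (mod 379)
358^16 ≡ 191 (mod 379)
358^32 ≡ 97 (mod 379)
358^64 ≡ 313 (mod 379)
358^128 ≡ 187 (mod 379)
358^189 = 358^(128+32+16+8+4+1) ≡ 378 (mod 379).
Result is 378 ≡ −1, so (-21/379) = −1.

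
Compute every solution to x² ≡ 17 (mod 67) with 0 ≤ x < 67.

Since 67 ≡ 3 (mod 4), a square root of 17 is 17^((67+1)/4) = 17^17 mod 67.
Repeated squaring: 17^2≡21, 17^4≡39, 17^8≡47, 17^16≡65 (mod 67).
17^17 = 17^(16+1) ≡ 33 (mod 67).
Check: 33² = 1089 ≡ 17 (mod 67). The two roots are 33 and 34.

33, 34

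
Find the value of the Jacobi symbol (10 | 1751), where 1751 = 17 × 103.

Pull out 2: since 1751 ≡ 7 (mod 8), (2/1751) = +1.
Reciprocity: 5 ≡ 1 and 1751 ≡ 3 (mod 4), so (5/1751) = +(1751/5).
Reduce top mod 5: now compute (1/5).
Reached (1/5) = 1. Collecting the sign flips along the way, the symbol is +1.

1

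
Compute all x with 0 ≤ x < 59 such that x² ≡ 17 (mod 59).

Since 59 ≡ 3 (mod 4), a square root of 17 is 17^((59+1)/4) = 17^15 mod 59.
Repeated squaring: 17^2≡53, 17^4≡36, 17^8≡57 (mod 59).
17^15 = 17^(8+4+2+1) ≡ 28 (mod 59).
Check: 28² = 784 ≡ 17 (mod 59). The two roots are 28 and 31.

28, 31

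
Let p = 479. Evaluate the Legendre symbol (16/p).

Pull out 2^4: since 479 ≡ 7 (mod 8), (2/479) = +1, so (2/479)^4 = +1.
Reached (1/479) = 1. Collecting the sign flips along the way, the symbol is +1.

1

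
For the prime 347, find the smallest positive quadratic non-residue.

(2/347) = −1, so 2 is the smallest positive non-residue mod 347.

2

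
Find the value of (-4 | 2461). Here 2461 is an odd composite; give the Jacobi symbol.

First reduce: -4 ≡ 2457 (mod 2461).
Reciprocity: 2457 ≡ 1 and 2461 ≡ 1 (mod 4), so (2457/2461) = +(2461/2457).
Reduce top mod 2457: now compute (4/2457).
Pull out 2^2: since 2457 ≡ 1 (mod 8), (2/2457) = +1, so (2/2457)^2 = +1.
Reached (1/2457) = 1. Collecting the sign flips along the way, the symbol is +1.

1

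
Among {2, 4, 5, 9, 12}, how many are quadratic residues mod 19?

3

(2/19) = -1 → non-residue.
(4/19) = +1 → QR.
(5/19) = +1 → QR.
(9/19) = +1 → QR.
(12/19) = -1 → non-residue.
Total quadratic residues among the 5: 3.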